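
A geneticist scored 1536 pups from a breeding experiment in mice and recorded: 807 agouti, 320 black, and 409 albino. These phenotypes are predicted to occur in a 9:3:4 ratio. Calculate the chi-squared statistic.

The 9:3:4 ratio has 16 parts, so with N = 1536 the expected counts are:
  agouti: 1536 × 9/16 = 864
  black: 1536 × 3/16 = 288
  albino: 1536 × 4/16 = 384
χ² = Σ (O − E)² / E
  agouti: (807 − 864)² / 864 = 3.7604
  black: (320 − 288)² / 288 = 3.5556
  albino: (409 − 384)² / 384 = 1.6276
χ² = 3.7604 + 3.5556 + 1.6276 = 8.9436 ≈ 8.944

8.944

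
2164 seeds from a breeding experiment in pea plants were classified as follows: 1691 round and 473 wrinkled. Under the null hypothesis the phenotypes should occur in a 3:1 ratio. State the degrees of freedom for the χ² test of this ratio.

A goodness-of-fit test with 2 phenotype classes has df = 2 − 1 = 1.

1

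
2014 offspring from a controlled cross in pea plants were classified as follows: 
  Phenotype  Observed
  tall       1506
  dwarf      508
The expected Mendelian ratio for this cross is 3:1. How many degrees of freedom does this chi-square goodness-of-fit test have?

A goodness-of-fit test with 2 phenotype classes has df = 2 − 1 = 1.

1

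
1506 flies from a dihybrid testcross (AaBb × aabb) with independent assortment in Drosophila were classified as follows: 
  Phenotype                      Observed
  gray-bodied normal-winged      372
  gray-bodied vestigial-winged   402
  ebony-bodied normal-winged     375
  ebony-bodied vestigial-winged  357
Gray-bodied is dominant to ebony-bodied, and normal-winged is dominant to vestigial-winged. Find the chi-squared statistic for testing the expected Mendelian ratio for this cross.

A dihybrid testcross with independent assortment gives a 1:1:1:1 ratio.
Total ratio parts = 4. Expected numbers out of 1506:
  gray-bodied normal-winged: 1506 × 1/4 = 376.5
  gray-bodied vestigial-winged: 1506 × 1/4 = 376.5
  ebony-bodied normal-winged: 1506 × 1/4 = 376.5
  ebony-bodied vestigial-winged: 1506 × 1/4 = 376.5
χ² = Σ (O − E)² / E
  gray-bodied normal-winged: (372 − 376.5)² / 376.5 = 0.0538
  gray-bodied vestigial-winged: (402 − 376.5)² / 376.5 = 1.7271
  ebony-bodied normal-winged: (375 − 376.5)² / 376.5 = 0.0060
  ebony-bodied vestigial-winged: (357 − 376.5)² / 376.5 = 1.0100
χ² = 0.0538 + 1.7271 + 0.0060 + 1.0100 = 2.7969 ≈ 2.797

2.797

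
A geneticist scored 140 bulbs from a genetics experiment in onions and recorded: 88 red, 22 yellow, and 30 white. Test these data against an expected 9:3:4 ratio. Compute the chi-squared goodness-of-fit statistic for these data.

Expected counts for N = 140 under a 9:3:4 ratio (total parts = 16):
  red: 140 × 9/16 = 78.75
  yellow: 140 × 3/16 = 26.25
  white: 140 × 4/16 = 35
χ² = Σ (O − E)² / E
  red: (88 − 78.75)² / 78.75 = 1.0865
  yellow: (22 − 26.25)² / 26.25 = 0.6881
  white: (30 − 35)² / 35 = 0.7143
χ² = 1.0865 + 0.6881 + 0.7143 = 2.4889 ≈ 2.489

2.489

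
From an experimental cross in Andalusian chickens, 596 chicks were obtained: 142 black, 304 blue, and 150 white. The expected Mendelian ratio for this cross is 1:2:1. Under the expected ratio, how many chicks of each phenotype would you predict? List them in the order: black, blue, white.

The 1:2:1 ratio has 4 parts, so with N = 596 the expected counts are:
  black: 596 × 1/4 = 149
  blue: 596 × 2/4 = 298
  white: 596 × 1/4 = 149

149, 298, 149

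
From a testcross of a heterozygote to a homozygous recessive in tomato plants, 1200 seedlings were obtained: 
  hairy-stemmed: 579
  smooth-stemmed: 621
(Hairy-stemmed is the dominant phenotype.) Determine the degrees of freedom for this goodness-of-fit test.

A testcross of a heterozygote (Aa × aa) gives a 1:1 phenotypic ratio.
A goodness-of-fit test with 2 phenotype classes has df = 2 − 1 = 1.

1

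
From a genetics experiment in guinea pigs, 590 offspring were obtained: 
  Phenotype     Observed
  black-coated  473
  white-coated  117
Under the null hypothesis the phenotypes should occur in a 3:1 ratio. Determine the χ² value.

Under the 3:1 hypothesis (Σ ratio = 4, N = 590):
  black-coated: 590 × 3/4 = 442.5
  white-coated: 590 × 1/4 = 147.5
χ² = Σ (O − E)² / E
  black-coated: (473 − 442.5)² / 442.5 = 2.1023
  white-coated: (117 − 147.5)² / 147.5 = 6.3068
χ² = 2.1023 + 6.3068 = 8.4091 ≈ 8.409

8.409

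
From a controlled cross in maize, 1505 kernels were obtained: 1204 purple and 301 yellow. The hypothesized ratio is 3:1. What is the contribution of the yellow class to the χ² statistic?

15.050

The 3:1 ratio has 4 parts, so with N = 1505 the expected counts are:
  purple: 1505 × 3/4 = 1128.75
  yellow: 1505 × 1/4 = 376.25
Contribution of yellow: (301 − 376.25)² / 376.25 = 15.0500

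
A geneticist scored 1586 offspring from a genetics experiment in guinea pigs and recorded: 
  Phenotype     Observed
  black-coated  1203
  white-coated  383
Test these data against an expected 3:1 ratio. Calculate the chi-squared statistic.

The 3:1 ratio has 4 parts, so with N = 1586 the expected counts are:
  black-coated: 1586 × 3/4 = 1189.5
  white-coated: 1586 × 1/4 = 396.5
χ² = Σ (O − E)² / E
  black-coated: (1203 − 1189.5)² / 1189.5 = 0.1532
  white-coated: (383 − 396.5)² / 396.5 = 0.4596
χ² = 0.1532 + 0.4596 = 0.6128 ≈ 0.613

0.613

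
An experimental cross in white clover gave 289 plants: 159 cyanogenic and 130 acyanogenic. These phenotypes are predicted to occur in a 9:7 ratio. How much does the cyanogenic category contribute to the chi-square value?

Under the 9:7 hypothesis (Σ ratio = 16, N = 289):
  cyanogenic: 289 × 9/16 = 162.5625
  acyanogenic: 289 × 7/16 = 126.4375
Contribution of cyanogenic: (159 − 162.5625)² / 162.5625 = 0.0781

0.078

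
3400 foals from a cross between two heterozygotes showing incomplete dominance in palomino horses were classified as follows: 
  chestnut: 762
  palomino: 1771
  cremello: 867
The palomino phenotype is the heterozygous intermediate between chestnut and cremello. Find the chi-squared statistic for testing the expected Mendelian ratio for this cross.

12.416

With incomplete dominance, a heterozygote × heterozygote cross gives a 1:2:1 phenotypic ratio.
Total ratio parts = 4. Expected numbers out of 3400:
  chestnut: 3400 × 1/4 = 850
  palomino: 3400 × 2/4 = 1700
  cremello: 3400 × 1/4 = 850
χ² = Σ (O − E)² / E
  chestnut: (762 − 850)² / 850 = 9.1106
  palomino: (1771 − 1700)² / 1700 = 2.9653
  cremello: (867 − 850)² / 850 = 0.3400
χ² = 9.1106 + 2.9653 + 0.3400 = 12.4159 ≈ 12.416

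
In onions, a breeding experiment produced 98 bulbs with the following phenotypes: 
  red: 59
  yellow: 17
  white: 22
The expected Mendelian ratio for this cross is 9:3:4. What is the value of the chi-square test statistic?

0.630

The 9:3:4 ratio has 16 parts, so with N = 98 the expected counts are:
  red: 98 × 9/16 = 55.125
  yellow: 98 × 3/16 = 18.375
  white: 98 × 4/16 = 24.5
χ² = Σ (O − E)² / E
  red: (59 − 55.125)² / 55.125 = 0.2724
  yellow: (17 − 18.375)² / 18.375 = 0.1029
  white: (22 − 24.5)² / 24.5 = 0.2551
χ² = 0.2724 + 0.1029 + 0.2551 = 0.6304 ≈ 0.630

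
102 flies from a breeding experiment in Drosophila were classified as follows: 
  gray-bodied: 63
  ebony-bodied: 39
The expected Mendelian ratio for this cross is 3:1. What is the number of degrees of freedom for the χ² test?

1

A goodness-of-fit test with 2 phenotype classes has df = 2 − 1 = 1.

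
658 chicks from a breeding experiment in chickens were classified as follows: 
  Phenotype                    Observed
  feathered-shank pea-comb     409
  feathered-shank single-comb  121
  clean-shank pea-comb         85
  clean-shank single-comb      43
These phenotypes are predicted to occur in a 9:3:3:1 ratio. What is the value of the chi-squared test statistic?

The 9:3:3:1 ratio has 16 parts, so with N = 658 the expected counts are:
  feathered-shank pea-comb: 658 × 9/16 = 370.125
  feathered-shank single-comb: 658 × 3/16 = 123.375
  clean-shank pea-comb: 658 × 3/16 = 123.375
  clean-shank single-comb: 658 × 1/16 = 41.125
χ² = Σ (O − E)² / E
  feathered-shank pea-comb: (409 − 370.125)² / 370.125 = 4.0831
  feathered-shank single-comb: (121 − 123.375)² / 123.375 = 0.0457
  clean-shank pea-comb: (85 − 123.375)² / 123.375 = 11.9363
  clean-shank single-comb: (43 − 41.125)² / 41.125 = 0.0855
χ² = 4.0831 + 0.0457 + 11.9363 + 0.0855 = 16.1506 ≈ 16.151

16.151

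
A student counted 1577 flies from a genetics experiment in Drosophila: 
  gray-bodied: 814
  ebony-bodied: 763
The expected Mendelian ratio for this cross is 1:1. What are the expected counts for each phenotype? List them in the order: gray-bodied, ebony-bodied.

788.5, 788.5

The 1:1 ratio has 2 parts, so with N = 1577 the expected counts are:
  gray-bodied: 1577 × 1/2 = 788.5
  ebony-bodied: 1577 × 1/2 = 788.5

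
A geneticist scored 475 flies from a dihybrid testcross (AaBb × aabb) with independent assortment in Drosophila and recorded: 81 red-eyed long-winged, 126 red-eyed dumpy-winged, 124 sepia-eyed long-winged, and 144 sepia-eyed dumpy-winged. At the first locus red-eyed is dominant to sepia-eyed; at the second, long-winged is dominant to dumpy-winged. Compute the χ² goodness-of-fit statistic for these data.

18.044

A dihybrid testcross with independent assortment gives a 1:1:1:1 ratio.
The 1:1:1:1 ratio has 4 parts, so with N = 475 the expected counts are:
  red-eyed long-winged: 475 × 1/4 = 118.75
  red-eyed dumpy-winged: 475 × 1/4 = 118.75
  sepia-eyed long-winged: 475 × 1/4 = 118.75
  sepia-eyed dumpy-winged: 475 × 1/4 = 118.75
χ² = Σ (O − E)² / E
  red-eyed long-winged: (81 − 118.75)² / 118.75 = 12.0005
  red-eyed dumpy-winged: (126 − 118.75)² / 118.75 = 0.4426
  sepia-eyed long-winged: (124 − 118.75)² / 118.75 = 0.2321
  sepia-eyed dumpy-winged: (144 − 118.75)² / 118.75 = 5.3689
χ² = 12.0005 + 0.4426 + 0.2321 + 5.3689 = 18.0441 ≈ 18.044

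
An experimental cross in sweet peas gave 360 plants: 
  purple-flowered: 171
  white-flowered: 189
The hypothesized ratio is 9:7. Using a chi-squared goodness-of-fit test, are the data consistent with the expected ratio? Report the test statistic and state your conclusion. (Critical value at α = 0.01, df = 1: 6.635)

The 9:7 ratio has 16 parts, so with N = 360 the expected counts are:
  purple-flowered: 360 × 9/16 = 202.5
  white-flowered: 360 × 7/16 = 157.5
χ² = Σ (O − E)² / E
  purple-flowered: (171 − 202.5)² / 202.5 = 4.9000
  white-flowered: (189 − 157.5)² / 157.5 = 6.3000
χ² = 4.9000 + 6.3000 = 11.200
Degrees of freedom = 2 − 1 = 1; critical value at α = 0.01 is 6.635.
Since 11.200 > 6.635, we reject the null hypothesis — the data do not fit the 9:7 ratio.

11.200; not consistent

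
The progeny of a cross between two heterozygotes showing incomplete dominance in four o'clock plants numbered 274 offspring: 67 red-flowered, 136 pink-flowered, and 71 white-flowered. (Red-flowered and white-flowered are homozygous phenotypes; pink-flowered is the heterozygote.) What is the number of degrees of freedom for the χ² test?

2

With incomplete dominance, a heterozygote × heterozygote cross gives a 1:2:1 phenotypic ratio.
A goodness-of-fit test with 3 phenotype classes has df = 3 − 1 = 2.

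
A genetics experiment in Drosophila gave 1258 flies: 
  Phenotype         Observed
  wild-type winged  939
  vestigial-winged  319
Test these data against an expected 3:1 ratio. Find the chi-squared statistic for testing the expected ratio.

The 3:1 ratio has 4 parts, so with N = 1258 the expected counts are:
  wild-type winged: 1258 × 3/4 = 943.5
  vestigial-winged: 1258 × 1/4 = 314.5
χ² = Σ (O − E)² / E
  wild-type winged: (939 − 943.5)² / 943.5 = 0.0215
  vestigial-winged: (319 − 314.5)² / 314.5 = 0.0644
χ² = 0.0215 + 0.0644 = 0.0859 ≈ 0.086

0.086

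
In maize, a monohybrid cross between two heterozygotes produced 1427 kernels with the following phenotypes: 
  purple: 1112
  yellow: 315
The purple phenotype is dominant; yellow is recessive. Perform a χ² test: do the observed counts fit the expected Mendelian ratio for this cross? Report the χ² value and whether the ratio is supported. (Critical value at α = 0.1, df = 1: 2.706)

6.515; not consistent

For a monohybrid cross between heterozygotes with complete dominance, the expected phenotypic ratio is 3:1.
Total ratio parts = 4. Expected numbers out of 1427:
  purple: 1427 × 3/4 = 1070.25
  yellow: 1427 × 1/4 = 356.75
χ² = Σ (O − E)² / E
  purple: (1112 − 1070.25)² / 1070.25 = 1.6286
  yellow: (315 − 356.75)² / 356.75 = 4.8859
χ² = 1.6286 + 4.8859 = 6.5145 ≈ 6.515
Degrees of freedom = 2 − 1 = 1; critical value at α = 0.1 is 2.706.
Since 6.515 > 2.706, we reject the null hypothesis — the data do not fit the 3:1 ratio.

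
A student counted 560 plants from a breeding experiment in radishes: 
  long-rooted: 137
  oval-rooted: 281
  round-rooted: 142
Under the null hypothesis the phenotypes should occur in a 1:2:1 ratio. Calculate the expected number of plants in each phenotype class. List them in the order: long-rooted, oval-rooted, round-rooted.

Total ratio parts = 4. Expected numbers out of 560:
  long-rooted: 560 × 1/4 = 140
  oval-rooted: 560 × 2/4 = 280
  round-rooted: 560 × 1/4 = 140

140, 280, 140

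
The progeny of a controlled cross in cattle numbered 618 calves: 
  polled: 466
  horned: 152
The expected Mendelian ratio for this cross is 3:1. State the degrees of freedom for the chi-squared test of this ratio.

A goodness-of-fit test with 2 phenotype classes has df = 2 − 1 = 1.

1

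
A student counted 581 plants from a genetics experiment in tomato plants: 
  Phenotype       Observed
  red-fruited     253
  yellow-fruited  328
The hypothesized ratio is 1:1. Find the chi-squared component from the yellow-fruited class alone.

Under the 1:1 hypothesis (Σ ratio = 2, N = 581):
  red-fruited: 581 × 1/2 = 290.5
  yellow-fruited: 581 × 1/2 = 290.5
Contribution of yellow-fruited: (328 − 290.5)² / 290.5 = 4.8408

4.841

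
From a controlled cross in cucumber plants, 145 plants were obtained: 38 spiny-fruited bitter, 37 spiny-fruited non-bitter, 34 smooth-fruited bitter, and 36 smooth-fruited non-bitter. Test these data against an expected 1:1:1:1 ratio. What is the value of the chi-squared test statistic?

0.241

Under the 1:1:1:1 hypothesis (Σ ratio = 4, N = 145):
  spiny-fruited bitter: 145 × 1/4 = 36.25
  spiny-fruited non-bitter: 145 × 1/4 = 36.25
  smooth-fruited bitter: 145 × 1/4 = 36.25
  smooth-fruited non-bitter: 145 × 1/4 = 36.25
χ² = Σ (O − E)² / E
  spiny-fruited bitter: (38 − 36.25)² / 36.25 = 0.0845
  spiny-fruited non-bitter: (37 − 36.25)² / 36.25 = 0.0155
  smooth-fruited bitter: (34 − 36.25)² / 36.25 = 0.1397
  smooth-fruited non-bitter: (36 − 36.25)² / 36.25 = 0.0017
χ² = 0.0845 + 0.0155 + 0.1397 + 0.0017 = 0.2414 ≈ 0.241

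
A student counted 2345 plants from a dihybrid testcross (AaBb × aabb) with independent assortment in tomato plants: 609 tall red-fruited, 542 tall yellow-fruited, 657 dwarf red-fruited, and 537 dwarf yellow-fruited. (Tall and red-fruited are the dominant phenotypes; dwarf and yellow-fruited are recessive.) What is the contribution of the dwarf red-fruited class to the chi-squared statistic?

8.538

A dihybrid testcross with independent assortment gives a 1:1:1:1 ratio.
Expected counts for N = 2345 under a 1:1:1:1 ratio (total parts = 4):
  tall red-fruited: 2345 × 1/4 = 586.25
  tall yellow-fruited: 2345 × 1/4 = 586.25
  dwarf red-fruited: 2345 × 1/4 = 586.25
  dwarf yellow-fruited: 2345 × 1/4 = 586.25
Contribution of dwarf red-fruited: (657 − 586.25)² / 586.25 = 8.5383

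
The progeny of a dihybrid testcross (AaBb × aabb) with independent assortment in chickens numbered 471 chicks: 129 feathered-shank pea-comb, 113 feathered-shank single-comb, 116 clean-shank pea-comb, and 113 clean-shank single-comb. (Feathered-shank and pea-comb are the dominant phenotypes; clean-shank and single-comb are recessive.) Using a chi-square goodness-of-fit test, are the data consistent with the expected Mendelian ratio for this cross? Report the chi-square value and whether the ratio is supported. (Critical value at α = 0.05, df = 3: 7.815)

1.484; consistent

A dihybrid testcross with independent assortment gives a 1:1:1:1 ratio.
The 1:1:1:1 ratio has 4 parts, so with N = 471 the expected counts are:
  feathered-shank pea-comb: 471 × 1/4 = 117.75
  feathered-shank single-comb: 471 × 1/4 = 117.75
  clean-shank pea-comb: 471 × 1/4 = 117.75
  clean-shank single-comb: 471 × 1/4 = 117.75
χ² = Σ (O − E)² / E
  feathered-shank pea-comb: (129 − 117.75)² / 117.75 = 1.0748
  feathered-shank single-comb: (113 − 117.75)² / 117.75 = 0.1916
  clean-shank pea-comb: (116 − 117.75)² / 117.75 = 0.0260
  clean-shank single-comb: (113 − 117.75)² / 117.75 = 0.1916
χ² = 1.0748 + 0.1916 + 0.0260 + 0.1916 = 1.484
Degrees of freedom = 4 − 1 = 3; critical value at α = 0.05 is 7.815.
Since 1.484 < 7.815, we fail to reject the null hypothesis — the data are consistent with the 1:1:1:1 ratio.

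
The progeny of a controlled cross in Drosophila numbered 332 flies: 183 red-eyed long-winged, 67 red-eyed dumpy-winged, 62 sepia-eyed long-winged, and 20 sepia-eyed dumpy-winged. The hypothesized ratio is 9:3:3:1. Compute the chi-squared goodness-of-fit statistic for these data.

Under the 9:3:3:1 hypothesis (Σ ratio = 16, N = 332):
  red-eyed long-winged: 332 × 9/16 = 186.75
  red-eyed dumpy-winged: 332 × 3/16 = 62.25
  sepia-eyed long-winged: 332 × 3/16 = 62.25
  sepia-eyed dumpy-winged: 332 × 1/16 = 20.75
χ² = Σ (O − E)² / E
  red-eyed long-winged: (183 − 186.75)² / 186.75 = 0.0753
  red-eyed dumpy-winged: (67 − 62.25)² / 62.25 = 0.3624
  sepia-eyed long-winged: (62 − 62.25)² / 62.25 = 0.0010
  sepia-eyed dumpy-winged: (20 − 20.75)² / 20.75 = 0.0271
χ² = 0.0753 + 0.3624 + 0.0010 + 0.0271 = 0.4658 ≈ 0.466

0.466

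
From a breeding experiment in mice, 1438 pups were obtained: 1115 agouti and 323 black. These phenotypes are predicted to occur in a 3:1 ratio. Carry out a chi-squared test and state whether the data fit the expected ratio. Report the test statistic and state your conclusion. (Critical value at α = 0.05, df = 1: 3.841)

The 3:1 ratio has 4 parts, so with N = 1438 the expected counts are:
  agouti: 1438 × 3/4 = 1078.5
  black: 1438 × 1/4 = 359.5
χ² = Σ (O − E)² / E
  agouti: (1115 − 1078.5)² / 1078.5 = 1.2353
  black: (323 − 359.5)² / 359.5 = 3.7058
χ² = 1.2353 + 3.7058 = 4.9411 ≈ 4.941
Degrees of freedom = 2 − 1 = 1; critical value at α = 0.05 is 3.841.
Since 4.941 > 3.841, we reject the null hypothesis — the data do not fit the 3:1 ratio.

4.941; not consistent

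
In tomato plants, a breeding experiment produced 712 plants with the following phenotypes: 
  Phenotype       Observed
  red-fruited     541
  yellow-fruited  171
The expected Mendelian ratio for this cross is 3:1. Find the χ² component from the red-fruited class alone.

0.092

Total ratio parts = 4. Expected numbers out of 712:
  red-fruited: 712 × 3/4 = 534
  yellow-fruited: 712 × 1/4 = 178
Contribution of red-fruited: (541 − 534)² / 534 = 0.0918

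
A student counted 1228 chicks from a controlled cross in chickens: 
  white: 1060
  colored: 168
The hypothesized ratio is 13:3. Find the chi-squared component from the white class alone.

The 13:3 ratio has 16 parts, so with N = 1228 the expected counts are:
  white: 1228 × 13/16 = 997.75
  colored: 1228 × 3/16 = 230.25
Contribution of white: (1060 − 997.75)² / 997.75 = 3.8838

3.884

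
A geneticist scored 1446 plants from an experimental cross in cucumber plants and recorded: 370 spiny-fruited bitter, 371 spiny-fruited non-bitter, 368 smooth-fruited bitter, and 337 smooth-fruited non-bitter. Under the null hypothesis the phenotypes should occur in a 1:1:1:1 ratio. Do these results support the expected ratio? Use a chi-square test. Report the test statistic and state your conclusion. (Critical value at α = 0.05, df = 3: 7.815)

Under the 1:1:1:1 hypothesis (Σ ratio = 4, N = 1446):
  spiny-fruited bitter: 1446 × 1/4 = 361.5
  spiny-fruited non-bitter: 1446 × 1/4 = 361.5
  smooth-fruited bitter: 1446 × 1/4 = 361.5
  smooth-fruited non-bitter: 1446 × 1/4 = 361.5
χ² = Σ (O − E)² / E
  spiny-fruited bitter: (370 − 361.5)² / 361.5 = 0.1999
  spiny-fruited non-bitter: (371 − 361.5)² / 361.5 = 0.2497
  smooth-fruited bitter: (368 − 361.5)² / 361.5 = 0.1169
  smooth-fruited non-bitter: (337 − 361.5)² / 361.5 = 1.6604
χ² = 0.1999 + 0.2497 + 0.1169 + 1.6604 = 2.2269 ≈ 2.227
Degrees of freedom = 4 − 1 = 3; critical value at α = 0.05 is 7.815.
Since 2.227 < 7.815, we fail to reject the null hypothesis — the data are consistent with the 1:1:1:1 ratio.

2.227; consistent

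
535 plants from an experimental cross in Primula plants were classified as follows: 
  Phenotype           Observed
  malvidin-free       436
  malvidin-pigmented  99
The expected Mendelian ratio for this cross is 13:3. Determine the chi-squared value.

Total ratio parts = 16. Expected numbers out of 535:
  malvidin-free: 535 × 13/16 = 434.6875
  malvidin-pigmented: 535 × 3/16 = 100.3125
χ² = Σ (O − E)² / E
  malvidin-free: (436 − 434.6875)² / 434.6875 = 0.0040
  malvidin-pigmented: (99 − 100.3125)² / 100.3125 = 0.0172
χ² = 0.0040 + 0.0172 = 0.0212 ≈ 0.021

0.021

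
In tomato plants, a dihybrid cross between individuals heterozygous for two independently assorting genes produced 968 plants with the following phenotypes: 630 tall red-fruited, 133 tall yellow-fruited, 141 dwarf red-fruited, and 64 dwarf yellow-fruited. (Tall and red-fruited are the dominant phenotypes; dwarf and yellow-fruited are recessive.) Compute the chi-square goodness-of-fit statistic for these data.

35.625

A dihybrid F₂ with independent assortment and complete dominance at both loci gives a 9:3:3:1 phenotypic ratio.
The 9:3:3:1 ratio has 16 parts, so with N = 968 the expected counts are:
  tall red-fruited: 968 × 9/16 = 544.5
  tall yellow-fruited: 968 × 3/16 = 181.5
  dwarf red-fruited: 968 × 3/16 = 181.5
  dwarf yellow-fruited: 968 × 1/16 = 60.5
χ² = Σ (O − E)² / E
  tall red-fruited: (630 − 544.5)² / 544.5 = 13.4256
  tall yellow-fruited: (133 − 181.5)² / 181.5 = 12.9601
  dwarf red-fruited: (141 − 181.5)² / 181.5 = 9.0372
  dwarf yellow-fruited: (64 − 60.5)² / 60.5 = 0.2025
χ² = 13.4256 + 12.9601 + 9.0372 + 0.2025 = 35.6254 ≈ 35.625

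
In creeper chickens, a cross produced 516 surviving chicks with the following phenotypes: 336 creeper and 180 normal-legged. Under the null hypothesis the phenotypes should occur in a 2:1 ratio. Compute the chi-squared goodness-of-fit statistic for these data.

Under the 2:1 hypothesis (Σ ratio = 3, N = 516):
  creeper: 516 × 2/3 = 344
  normal-legged: 516 × 1/3 = 172
χ² = Σ (O − E)² / E
  creeper: (336 − 344)² / 344 = 0.1860
  normal-legged: (180 − 172)² / 172 = 0.3721
χ² = 0.1860 + 0.3721 = 0.5581 ≈ 0.558

0.558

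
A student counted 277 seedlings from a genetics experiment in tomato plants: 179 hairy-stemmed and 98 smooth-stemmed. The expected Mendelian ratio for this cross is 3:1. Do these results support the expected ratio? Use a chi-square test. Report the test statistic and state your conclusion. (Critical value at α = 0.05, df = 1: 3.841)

15.915; not consistent

Total ratio parts = 4. Expected numbers out of 277:
  hairy-stemmed: 277 × 3/4 = 207.75
  smooth-stemmed: 277 × 1/4 = 69.25
χ² = Σ (O − E)² / E
  hairy-stemmed: (179 − 207.75)² / 207.75 = 3.9786
  smooth-stemmed: (98 − 69.25)² / 69.25 = 11.9359
χ² = 3.9786 + 11.9359 = 15.9145 ≈ 15.915
Degrees of freedom = 2 − 1 = 1; critical value at α = 0.05 is 3.841.
Since 15.915 > 3.841, we reject the null hypothesis — the data do not fit the 3:1 ratio.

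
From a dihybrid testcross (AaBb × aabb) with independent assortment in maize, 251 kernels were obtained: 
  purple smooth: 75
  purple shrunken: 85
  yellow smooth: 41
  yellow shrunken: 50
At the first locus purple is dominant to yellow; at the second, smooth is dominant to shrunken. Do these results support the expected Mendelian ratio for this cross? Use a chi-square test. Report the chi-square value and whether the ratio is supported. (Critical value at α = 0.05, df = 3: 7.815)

20.410; not consistent

A dihybrid testcross with independent assortment gives a 1:1:1:1 ratio.
Expected counts for N = 251 under a 1:1:1:1 ratio (total parts = 4):
  purple smooth: 251 × 1/4 = 62.75
  purple shrunken: 251 × 1/4 = 62.75
  yellow smooth: 251 × 1/4 = 62.75
  yellow shrunken: 251 × 1/4 = 62.75
χ² = Σ (O − E)² / E
  purple smooth: (75 − 62.75)² / 62.75 = 2.3914
  purple shrunken: (85 − 62.75)² / 62.75 = 7.8894
  yellow smooth: (41 − 62.75)² / 62.75 = 7.5388
  yellow shrunken: (50 − 62.75)² / 62.75 = 2.5906
χ² = 2.3914 + 7.8894 + 7.5388 + 2.5906 = 20.4102 ≈ 20.410
Degrees of freedom = 4 − 1 = 3; critical value at α = 0.05 is 7.815.
Since 20.410 > 7.815, we reject the null hypothesis — the data do not fit the 1:1:1:1 ratio.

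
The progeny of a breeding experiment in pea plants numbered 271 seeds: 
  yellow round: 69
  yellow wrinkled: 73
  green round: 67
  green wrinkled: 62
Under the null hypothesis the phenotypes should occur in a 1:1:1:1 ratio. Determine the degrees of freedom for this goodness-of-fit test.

A goodness-of-fit test with 4 phenotype classes has df = 4 − 1 = 3.

3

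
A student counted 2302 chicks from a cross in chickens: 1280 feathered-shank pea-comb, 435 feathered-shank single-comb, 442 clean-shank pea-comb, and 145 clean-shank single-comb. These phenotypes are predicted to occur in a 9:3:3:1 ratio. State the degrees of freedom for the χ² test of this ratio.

A goodness-of-fit test with 4 phenotype classes has df = 4 − 1 = 3.

3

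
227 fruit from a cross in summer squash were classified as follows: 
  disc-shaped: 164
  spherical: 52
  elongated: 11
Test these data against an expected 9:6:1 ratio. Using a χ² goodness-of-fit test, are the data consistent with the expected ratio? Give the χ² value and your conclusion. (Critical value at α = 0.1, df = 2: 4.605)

Total ratio parts = 16. Expected numbers out of 227:
  disc-shaped: 227 × 9/16 = 127.6875
  spherical: 227 × 6/16 = 85.125
  elongated: 227 × 1/16 = 14.1875
χ² = Σ (O − E)² / E
  disc-shaped: (164 − 127.6875)² / 127.6875 = 10.3268
  spherical: (52 − 85.125)² / 85.125 = 12.8901
  elongated: (11 − 14.1875)² / 14.1875 = 0.7161
χ² = 10.3268 + 12.8901 + 0.7161 = 23.933
Degrees of freedom = 3 − 1 = 2; critical value at α = 0.1 is 4.605.
Since 23.933 > 4.605, we reject the null hypothesis — the data do not fit the 9:6:1 ratio.

23.933; not consistent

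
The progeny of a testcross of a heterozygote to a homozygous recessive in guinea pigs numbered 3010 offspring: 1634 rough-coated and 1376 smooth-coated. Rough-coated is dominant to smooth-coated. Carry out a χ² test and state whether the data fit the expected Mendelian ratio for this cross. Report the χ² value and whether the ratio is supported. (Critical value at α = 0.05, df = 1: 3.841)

A testcross of a heterozygote (Aa × aa) gives a 1:1 phenotypic ratio.
The 1:1 ratio has 2 parts, so with N = 3010 the expected counts are:
  rough-coated: 3010 × 1/2 = 1505
  smooth-coated: 3010 × 1/2 = 1505
χ² = Σ (O − E)² / E
  rough-coated: (1634 − 1505)² / 1505 = 11.0571
  smooth-coated: (1376 − 1505)² / 1505 = 11.0571
χ² = 11.0571 + 11.0571 = 22.1142 ≈ 22.114
Degrees of freedom = 2 − 1 = 1; critical value at α = 0.05 is 3.841.
Since 22.114 > 3.841, we reject the null hypothesis — the data do not fit the 1:1 ratio.

22.114; not consistent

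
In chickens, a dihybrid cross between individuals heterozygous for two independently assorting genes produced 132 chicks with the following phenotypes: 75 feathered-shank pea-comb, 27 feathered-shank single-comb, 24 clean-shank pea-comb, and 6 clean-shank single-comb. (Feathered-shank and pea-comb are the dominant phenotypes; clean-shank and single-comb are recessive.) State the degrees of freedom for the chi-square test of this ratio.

3

A dihybrid F₂ with independent assortment and complete dominance at both loci gives a 9:3:3:1 phenotypic ratio.
A goodness-of-fit test with 4 phenotype classes has df = 4 − 1 = 3.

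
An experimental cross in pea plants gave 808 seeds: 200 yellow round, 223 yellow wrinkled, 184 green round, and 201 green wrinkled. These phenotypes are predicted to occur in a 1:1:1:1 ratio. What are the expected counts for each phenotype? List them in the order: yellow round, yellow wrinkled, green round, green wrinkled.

Expected counts for N = 808 under a 1:1:1:1 ratio (total parts = 4):
  yellow round: 808 × 1/4 = 202
  yellow wrinkled: 808 × 1/4 = 202
  green round: 808 × 1/4 = 202
  green wrinkled: 808 × 1/4 = 202

202, 202, 202, 202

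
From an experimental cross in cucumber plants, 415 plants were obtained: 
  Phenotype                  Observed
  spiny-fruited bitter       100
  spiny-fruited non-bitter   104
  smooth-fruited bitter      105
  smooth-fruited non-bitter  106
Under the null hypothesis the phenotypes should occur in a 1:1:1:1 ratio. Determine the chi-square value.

Expected counts for N = 415 under a 1:1:1:1 ratio (total parts = 4):
  spiny-fruited bitter: 415 × 1/4 = 103.75
  spiny-fruited non-bitter: 415 × 1/4 = 103.75
  smooth-fruited bitter: 415 × 1/4 = 103.75
  smooth-fruited non-bitter: 415 × 1/4 = 103.75
χ² = Σ (O − E)² / E
  spiny-fruited bitter: (100 − 103.75)² / 103.75 = 0.1355
  spiny-fruited non-bitter: (104 − 103.75)² / 103.75 = 0.0006
  smooth-fruited bitter: (105 − 103.75)² / 103.75 = 0.0151
  smooth-fruited non-bitter: (106 − 103.75)² / 103.75 = 0.0488
χ² = 0.1355 + 0.0006 + 0.0151 + 0.0488 = 0.200

0.200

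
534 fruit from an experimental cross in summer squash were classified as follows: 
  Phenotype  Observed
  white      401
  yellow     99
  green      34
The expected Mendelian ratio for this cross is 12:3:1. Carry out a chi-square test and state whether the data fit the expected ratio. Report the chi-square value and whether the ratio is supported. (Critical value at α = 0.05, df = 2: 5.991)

0.025; consistent

Expected counts for N = 534 under a 12:3:1 ratio (total parts = 16):
  white: 534 × 12/16 = 400.5
  yellow: 534 × 3/16 = 100.125
  green: 534 × 1/16 = 33.375
χ² = Σ (O − E)² / E
  white: (401 − 400.5)² / 400.5 = 0.0006
  yellow: (99 − 100.125)² / 100.125 = 0.0126
  green: (34 − 33.375)² / 33.375 = 0.0117
χ² = 0.0006 + 0.0126 + 0.0117 = 0.0249 ≈ 0.025
Degrees of freedom = 3 − 1 = 2; critical value at α = 0.05 is 5.991.
Since 0.025 < 5.991, we fail to reject the null hypothesis — the data are consistent with the 12:3:1 ratio.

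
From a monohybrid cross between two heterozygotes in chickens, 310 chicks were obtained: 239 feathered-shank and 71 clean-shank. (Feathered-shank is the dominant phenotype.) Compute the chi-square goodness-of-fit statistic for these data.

0.727

For a monohybrid cross between heterozygotes with complete dominance, the expected phenotypic ratio is 3:1.
Under the 3:1 hypothesis (Σ ratio = 4, N = 310):
  feathered-shank: 310 × 3/4 = 232.5
  clean-shank: 310 × 1/4 = 77.5
χ² = Σ (O − E)² / E
  feathered-shank: (239 − 232.5)² / 232.5 = 0.1817
  clean-shank: (71 − 77.5)² / 77.5 = 0.5452
χ² = 0.1817 + 0.5452 = 0.7269 ≈ 0.727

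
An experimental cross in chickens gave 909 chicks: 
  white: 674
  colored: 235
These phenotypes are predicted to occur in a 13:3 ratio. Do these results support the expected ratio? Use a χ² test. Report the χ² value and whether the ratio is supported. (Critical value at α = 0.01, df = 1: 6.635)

Under the 13:3 hypothesis (Σ ratio = 16, N = 909):
  white: 909 × 13/16 = 738.5625
  colored: 909 × 3/16 = 170.4375
χ² = Σ (O − E)² / E
  white: (674 − 738.5625)² / 738.5625 = 5.6438
  colored: (235 − 170.4375)² / 170.4375 = 24.4566
χ² = 5.6438 + 24.4566 = 30.1004 ≈ 30.100
Degrees of freedom = 2 − 1 = 1; critical value at α = 0.01 is 6.635.
Since 30.100 > 6.635, we reject the null hypothesis — the data do not fit the 13:3 ratio.

30.100; not consistent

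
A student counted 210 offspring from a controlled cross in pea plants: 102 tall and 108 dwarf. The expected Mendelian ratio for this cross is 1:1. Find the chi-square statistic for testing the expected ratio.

Total ratio parts = 2. Expected numbers out of 210:
  tall: 210 × 1/2 = 105
  dwarf: 210 × 1/2 = 105
χ² = Σ (O − E)² / E
  tall: (102 − 105)² / 105 = 0.0857
  dwarf: (108 − 105)² / 105 = 0.0857
χ² = 0.0857 + 0.0857 = 0.1714 ≈ 0.171

0.171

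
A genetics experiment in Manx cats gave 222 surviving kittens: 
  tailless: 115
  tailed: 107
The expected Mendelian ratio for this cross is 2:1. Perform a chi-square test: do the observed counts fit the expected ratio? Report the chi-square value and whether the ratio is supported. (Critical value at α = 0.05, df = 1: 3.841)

Under the 2:1 hypothesis (Σ ratio = 3, N = 222):
  tailless: 222 × 2/3 = 148
  tailed: 222 × 1/3 = 74
χ² = Σ (O − E)² / E
  tailless: (115 − 148)² / 148 = 7.3581
  tailed: (107 − 74)² / 74 = 14.7162
χ² = 7.3581 + 14.7162 = 22.0743 ≈ 22.074
Degrees of freedom = 2 − 1 = 1; critical value at α = 0.05 is 3.841.
Since 22.074 > 3.841, we reject the null hypothesis — the data do not fit the 2:1 ratio.

22.074; not consistent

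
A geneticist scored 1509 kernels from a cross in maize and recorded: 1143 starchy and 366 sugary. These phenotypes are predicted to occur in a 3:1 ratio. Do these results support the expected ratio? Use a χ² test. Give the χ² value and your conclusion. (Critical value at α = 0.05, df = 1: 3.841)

Total ratio parts = 4. Expected numbers out of 1509:
  starchy: 1509 × 3/4 = 1131.75
  sugary: 1509 × 1/4 = 377.25
χ² = Σ (O − E)² / E
  starchy: (1143 − 1131.75)² / 1131.75 = 0.1118
  sugary: (366 − 377.25)² / 377.25 = 0.3355
χ² = 0.1118 + 0.3355 = 0.4473 ≈ 0.447
Degrees of freedom = 2 − 1 = 1; critical value at α = 0.05 is 3.841.
Since 0.447 < 3.841, we fail to reject the null hypothesis — the data are consistent with the 3:1 ratio.

0.447; consistent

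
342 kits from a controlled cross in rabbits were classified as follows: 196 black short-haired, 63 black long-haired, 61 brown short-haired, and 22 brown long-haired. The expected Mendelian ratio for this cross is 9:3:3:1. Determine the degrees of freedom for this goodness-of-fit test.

A goodness-of-fit test with 4 phenotype classes has df = 4 − 1 = 3.

3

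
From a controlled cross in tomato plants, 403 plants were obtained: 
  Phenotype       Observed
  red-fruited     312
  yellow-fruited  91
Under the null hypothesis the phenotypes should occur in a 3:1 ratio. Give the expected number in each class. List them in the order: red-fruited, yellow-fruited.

302.25, 100.75

The 3:1 ratio has 4 parts, so with N = 403 the expected counts are:
  red-fruited: 403 × 3/4 = 302.25
  yellow-fruited: 403 × 1/4 = 100.75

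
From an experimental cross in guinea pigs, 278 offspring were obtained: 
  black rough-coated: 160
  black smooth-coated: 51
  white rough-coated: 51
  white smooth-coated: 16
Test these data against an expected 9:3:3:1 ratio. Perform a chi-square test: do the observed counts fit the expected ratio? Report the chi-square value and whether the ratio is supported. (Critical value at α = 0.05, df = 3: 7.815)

Total ratio parts = 16. Expected numbers out of 278:
  black rough-coated: 278 × 9/16 = 156.375
  black smooth-coated: 278 × 3/16 = 52.125
  white rough-coated: 278 × 3/16 = 52.125
  white smooth-coated: 278 × 1/16 = 17.375
χ² = Σ (O − E)² / E
  black rough-coated: (160 − 156.375)² / 156.375 = 0.0840
  black smooth-coated: (51 − 52.125)² / 52.125 = 0.0243
  white rough-coated: (51 − 52.125)² / 52.125 = 0.0243
  white smooth-coated: (16 − 17.375)² / 17.375 = 0.1088
χ² = 0.0840 + 0.0243 + 0.0243 + 0.1088 = 0.2414 ≈ 0.241
Degrees of freedom = 4 − 1 = 3; critical value at α = 0.05 is 7.815.
Since 0.241 < 7.815, we fail to reject the null hypothesis — the data are consistent with the 9:3:3:1 ratio.

0.241; consistent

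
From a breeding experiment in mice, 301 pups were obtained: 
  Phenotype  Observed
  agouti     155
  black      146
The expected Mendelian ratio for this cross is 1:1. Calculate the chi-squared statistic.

Total ratio parts = 2. Expected numbers out of 301:
  agouti: 301 × 1/2 = 150.5
  black: 301 × 1/2 = 150.5
χ² = Σ (O − E)² / E
  agouti: (155 − 150.5)² / 150.5 = 0.1346
  black: (146 − 150.5)² / 150.5 = 0.1346
χ² = 0.1346 + 0.1346 = 0.2692 ≈ 0.269

0.269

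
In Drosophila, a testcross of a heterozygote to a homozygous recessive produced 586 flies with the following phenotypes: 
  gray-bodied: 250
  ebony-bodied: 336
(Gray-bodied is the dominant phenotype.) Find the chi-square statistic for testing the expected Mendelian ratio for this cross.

A testcross of a heterozygote (Aa × aa) gives a 1:1 phenotypic ratio.
Under the 1:1 hypothesis (Σ ratio = 2, N = 586):
  gray-bodied: 586 × 1/2 = 293
  ebony-bodied: 586 × 1/2 = 293
χ² = Σ (O − E)² / E
  gray-bodied: (250 − 293)² / 293 = 6.3106
  ebony-bodied: (336 − 293)² / 293 = 6.3106
χ² = 6.3106 + 6.3106 = 12.6212 ≈ 12.621

12.621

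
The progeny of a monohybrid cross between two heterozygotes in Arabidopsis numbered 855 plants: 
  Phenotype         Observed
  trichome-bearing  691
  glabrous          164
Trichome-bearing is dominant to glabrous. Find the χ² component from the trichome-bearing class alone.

3.860

For a monohybrid cross between heterozygotes with complete dominance, the expected phenotypic ratio is 3:1.
Expected counts for N = 855 under a 3:1 ratio (total parts = 4):
  trichome-bearing: 855 × 3/4 = 641.25
  glabrous: 855 × 1/4 = 213.75
Contribution of trichome-bearing: (691 − 641.25)² / 641.25 = 3.8597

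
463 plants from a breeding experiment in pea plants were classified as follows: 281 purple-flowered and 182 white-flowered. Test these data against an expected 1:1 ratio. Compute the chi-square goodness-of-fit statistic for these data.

21.168

Expected counts for N = 463 under a 1:1 ratio (total parts = 2):
  purple-flowered: 463 × 1/2 = 231.5
  white-flowered: 463 × 1/2 = 231.5
χ² = Σ (O − E)² / E
  purple-flowered: (281 − 231.5)² / 231.5 = 10.5842
  white-flowered: (182 − 231.5)² / 231.5 = 10.5842
χ² = 10.5842 + 10.5842 = 21.1684 ≈ 21.168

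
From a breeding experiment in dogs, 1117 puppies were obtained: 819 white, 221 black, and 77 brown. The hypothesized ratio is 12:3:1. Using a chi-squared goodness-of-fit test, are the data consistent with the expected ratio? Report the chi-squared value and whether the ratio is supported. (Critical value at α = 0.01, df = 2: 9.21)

1.798; consistent

Total ratio parts = 16. Expected numbers out of 1117:
  white: 1117 × 12/16 = 837.75
  black: 1117 × 3/16 = 209.4375
  brown: 1117 × 1/16 = 69.8125
χ² = Σ (O − E)² / E
  white: (819 − 837.75)² / 837.75 = 0.4197
  black: (221 − 209.4375)² / 209.4375 = 0.6383
  brown: (77 − 69.8125)² / 69.8125 = 0.7400
χ² = 0.4197 + 0.6383 + 0.7400 = 1.798
Degrees of freedom = 3 − 1 = 2; critical value at α = 0.01 is 9.21.
Since 1.798 < 9.21, we fail to reject the null hypothesis — the data are consistent with the 12:3:1 ratio.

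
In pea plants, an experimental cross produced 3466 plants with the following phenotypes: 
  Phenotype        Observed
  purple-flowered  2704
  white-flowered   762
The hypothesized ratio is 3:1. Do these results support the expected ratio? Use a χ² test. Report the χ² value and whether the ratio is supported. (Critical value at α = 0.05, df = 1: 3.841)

16.804; not consistent

The 3:1 ratio has 4 parts, so with N = 3466 the expected counts are:
  purple-flowered: 3466 × 3/4 = 2599.5
  white-flowered: 3466 × 1/4 = 866.5
χ² = Σ (O − E)² / E
  purple-flowered: (2704 − 2599.5)² / 2599.5 = 4.2009
  white-flowered: (762 − 866.5)² / 866.5 = 12.6027
χ² = 4.2009 + 12.6027 = 16.8036 ≈ 16.804
Degrees of freedom = 2 − 1 = 1; critical value at α = 0.05 is 3.841.
Since 16.804 > 3.841, we reject the null hypothesis — the data do not fit the 3:1 ratio.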